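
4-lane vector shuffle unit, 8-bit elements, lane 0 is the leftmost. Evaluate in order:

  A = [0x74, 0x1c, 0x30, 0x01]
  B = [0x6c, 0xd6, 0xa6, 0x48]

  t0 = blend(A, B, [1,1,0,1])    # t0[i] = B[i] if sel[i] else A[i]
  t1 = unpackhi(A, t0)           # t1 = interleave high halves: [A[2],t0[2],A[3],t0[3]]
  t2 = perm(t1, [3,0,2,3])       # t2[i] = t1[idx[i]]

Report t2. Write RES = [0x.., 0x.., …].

  t0: 6c d6 30 48
  t1: 30 30 01 48
  t2: 48 30 01 48

RES = [0x48, 0x30, 0x01, 0x48]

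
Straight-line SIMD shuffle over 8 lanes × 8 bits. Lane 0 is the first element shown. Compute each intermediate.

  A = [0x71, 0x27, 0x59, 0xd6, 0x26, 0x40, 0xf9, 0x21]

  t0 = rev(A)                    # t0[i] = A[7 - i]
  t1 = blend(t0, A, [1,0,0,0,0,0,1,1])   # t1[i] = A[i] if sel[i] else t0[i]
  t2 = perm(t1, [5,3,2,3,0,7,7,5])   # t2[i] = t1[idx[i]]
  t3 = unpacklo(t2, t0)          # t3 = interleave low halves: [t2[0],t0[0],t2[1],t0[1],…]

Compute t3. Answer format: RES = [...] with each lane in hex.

  t0: 21 f9 40 26 d6 59 27 71
  t1: 71 f9 40 26 d6 59 f9 21
  t2: 59 26 40 26 71 21 21 59
  t3: 59 21 26 f9 40 40 26 26

RES = [ 0x59  0x21  0x26  0xf9  0x40  0x40  0x26  0x26 ]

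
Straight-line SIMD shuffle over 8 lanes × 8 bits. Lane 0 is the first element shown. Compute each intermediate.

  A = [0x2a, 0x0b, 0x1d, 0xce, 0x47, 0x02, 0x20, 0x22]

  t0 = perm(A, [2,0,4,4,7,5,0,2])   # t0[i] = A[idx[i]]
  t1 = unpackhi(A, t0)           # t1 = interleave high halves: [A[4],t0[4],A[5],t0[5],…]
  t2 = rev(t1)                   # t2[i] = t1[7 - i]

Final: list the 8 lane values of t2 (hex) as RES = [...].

RES = [ 0x1d  0x22  0x2a  0x20  0x02  0x02  0x22  0x47 ]

→ t0 |1d|2a|47|47|22|02|2a|1d|
→ t1 |47|22|02|02|20|2a|22|1d|
→ t2 |1d|22|2a|20|02|02|22|47|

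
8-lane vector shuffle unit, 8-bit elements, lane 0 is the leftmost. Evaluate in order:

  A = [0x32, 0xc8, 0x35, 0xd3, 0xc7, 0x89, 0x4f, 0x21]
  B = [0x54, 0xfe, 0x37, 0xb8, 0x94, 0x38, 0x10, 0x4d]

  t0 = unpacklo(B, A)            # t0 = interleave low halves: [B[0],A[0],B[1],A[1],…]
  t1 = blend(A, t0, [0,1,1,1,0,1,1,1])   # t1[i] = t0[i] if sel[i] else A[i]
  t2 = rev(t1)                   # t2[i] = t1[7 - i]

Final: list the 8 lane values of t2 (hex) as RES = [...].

RES = [0xd3, 0xb8, 0x35, 0xc7, 0xc8, 0xfe, 0x32, 0x32]

t0 = [0x54, 0x32, 0xfe, 0xc8, 0x37, 0x35, 0xb8, 0xd3]
t1 = [0x32, 0x32, 0xfe, 0xc8, 0xc7, 0x35, 0xb8, 0xd3]
t2 = [0xd3, 0xb8, 0x35, 0xc7, 0xc8, 0xfe, 0x32, 0x32]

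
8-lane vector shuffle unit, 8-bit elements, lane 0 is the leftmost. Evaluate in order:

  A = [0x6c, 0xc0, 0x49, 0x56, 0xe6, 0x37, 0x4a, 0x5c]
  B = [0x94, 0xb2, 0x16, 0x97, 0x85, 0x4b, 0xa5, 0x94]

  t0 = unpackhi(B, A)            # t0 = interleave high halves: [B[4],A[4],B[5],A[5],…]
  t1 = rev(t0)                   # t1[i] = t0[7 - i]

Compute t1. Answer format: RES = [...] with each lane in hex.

→ t0 |85|e6|4b|37|a5|4a|94|5c|
→ t1 |5c|94|4a|a5|37|4b|e6|85|

RES = [0x5c, 0x94, 0x4a, 0xa5, 0x37, 0x4b, 0xe6, 0x85]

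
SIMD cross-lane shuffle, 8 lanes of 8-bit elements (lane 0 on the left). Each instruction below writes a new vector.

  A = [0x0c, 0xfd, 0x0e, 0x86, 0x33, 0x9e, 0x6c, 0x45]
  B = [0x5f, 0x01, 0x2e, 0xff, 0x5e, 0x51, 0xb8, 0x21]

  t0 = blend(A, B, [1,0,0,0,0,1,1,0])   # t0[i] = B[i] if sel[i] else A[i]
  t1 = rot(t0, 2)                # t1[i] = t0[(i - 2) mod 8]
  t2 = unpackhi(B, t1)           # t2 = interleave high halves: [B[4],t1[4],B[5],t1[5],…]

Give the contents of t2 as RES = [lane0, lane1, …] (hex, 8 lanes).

RES = [0x5e, 0x0e, 0x51, 0x86, 0xb8, 0x33, 0x21, 0x51]

t0 = [0x5f, 0xfd, 0x0e, 0x86, 0x33, 0x51, 0xb8, 0x45]
t1 = [0xb8, 0x45, 0x5f, 0xfd, 0x0e, 0x86, 0x33, 0x51]
t2 = [0x5e, 0x0e, 0x51, 0x86, 0xb8, 0x33, 0x21, 0x51]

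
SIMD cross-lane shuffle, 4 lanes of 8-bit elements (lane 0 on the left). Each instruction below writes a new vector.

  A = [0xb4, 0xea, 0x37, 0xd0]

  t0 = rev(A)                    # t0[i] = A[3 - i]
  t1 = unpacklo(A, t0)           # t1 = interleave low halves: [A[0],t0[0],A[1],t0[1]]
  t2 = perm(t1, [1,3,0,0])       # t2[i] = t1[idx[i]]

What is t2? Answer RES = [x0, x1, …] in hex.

RES = [0xd0, 0x37, 0xb4, 0xb4]

t0 = [0xd0, 0x37, 0xea, 0xb4]
t1 = [0xb4, 0xd0, 0xea, 0x37]
t2 = [0xd0, 0x37, 0xb4, 0xb4]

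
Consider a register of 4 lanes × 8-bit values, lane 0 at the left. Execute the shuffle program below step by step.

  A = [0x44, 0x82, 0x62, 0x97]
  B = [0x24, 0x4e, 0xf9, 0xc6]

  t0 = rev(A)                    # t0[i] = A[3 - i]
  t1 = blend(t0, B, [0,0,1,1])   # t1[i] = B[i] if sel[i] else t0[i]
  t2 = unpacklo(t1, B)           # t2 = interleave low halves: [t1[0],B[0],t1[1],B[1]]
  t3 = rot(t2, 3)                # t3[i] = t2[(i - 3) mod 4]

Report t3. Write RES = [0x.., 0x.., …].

  t0: 97 62 82 44
  t1: 97 62 f9 c6
  t2: 97 24 62 4e
  t3: 24 62 4e 97

RES = [0x24, 0x62, 0x4e, 0x97]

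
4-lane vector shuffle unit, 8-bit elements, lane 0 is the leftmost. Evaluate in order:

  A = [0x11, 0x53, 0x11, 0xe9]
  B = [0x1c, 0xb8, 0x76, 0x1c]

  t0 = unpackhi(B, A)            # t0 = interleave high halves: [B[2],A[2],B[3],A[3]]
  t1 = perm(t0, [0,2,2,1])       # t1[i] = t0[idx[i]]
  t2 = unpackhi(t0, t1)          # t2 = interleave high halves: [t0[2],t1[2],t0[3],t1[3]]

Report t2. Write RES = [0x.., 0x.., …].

  t0: 76 11 1c e9
  t1: 76 1c 1c 11
  t2: 1c 1c e9 11

RES = [ 0x1c  0x1c  0xe9  0x11 ]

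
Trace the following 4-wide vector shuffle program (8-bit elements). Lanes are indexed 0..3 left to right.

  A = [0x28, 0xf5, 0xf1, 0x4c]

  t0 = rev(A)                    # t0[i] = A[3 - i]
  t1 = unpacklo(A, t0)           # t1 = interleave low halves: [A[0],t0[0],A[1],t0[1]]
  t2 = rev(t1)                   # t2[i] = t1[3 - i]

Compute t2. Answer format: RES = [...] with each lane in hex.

→ t0 |4c|f1|f5|28|
→ t1 |28|4c|f5|f1|
→ t2 |f1|f5|4c|28|

RES = [ 0xf1  0xf5  0x4c  0x28 ]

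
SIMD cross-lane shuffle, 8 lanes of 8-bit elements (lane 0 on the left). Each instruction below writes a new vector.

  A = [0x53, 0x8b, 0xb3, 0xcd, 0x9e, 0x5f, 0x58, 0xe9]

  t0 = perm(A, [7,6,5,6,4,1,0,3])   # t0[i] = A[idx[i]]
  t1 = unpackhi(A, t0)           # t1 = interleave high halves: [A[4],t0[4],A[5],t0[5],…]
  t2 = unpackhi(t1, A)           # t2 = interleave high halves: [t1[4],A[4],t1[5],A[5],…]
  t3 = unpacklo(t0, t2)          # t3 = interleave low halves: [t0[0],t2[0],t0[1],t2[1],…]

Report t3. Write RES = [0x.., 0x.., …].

  t0: e9 58 5f 58 9e 8b 53 cd
  t1: 9e 9e 5f 8b 58 53 e9 cd
  t2: 58 9e 53 5f e9 58 cd e9
  t3: e9 58 58 9e 5f 53 58 5f

RES = [ 0xe9  0x58  0x58  0x9e  0x5f  0x53  0x58  0x5f ]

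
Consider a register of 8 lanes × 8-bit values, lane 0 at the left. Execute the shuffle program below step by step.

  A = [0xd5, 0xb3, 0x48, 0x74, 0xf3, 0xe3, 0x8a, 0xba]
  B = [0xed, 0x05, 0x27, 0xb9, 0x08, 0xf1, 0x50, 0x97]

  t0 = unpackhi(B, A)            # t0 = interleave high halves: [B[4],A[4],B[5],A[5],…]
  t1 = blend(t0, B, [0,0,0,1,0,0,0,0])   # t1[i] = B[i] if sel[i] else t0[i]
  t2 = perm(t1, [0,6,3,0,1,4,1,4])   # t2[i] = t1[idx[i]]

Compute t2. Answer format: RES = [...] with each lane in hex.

  t0: 08 f3 f1 e3 50 8a 97 ba
  t1: 08 f3 f1 b9 50 8a 97 ba
  t2: 08 97 b9 08 f3 50 f3 50

RES = [0x08, 0x97, 0xb9, 0x08, 0xf3, 0x50, 0xf3, 0x50]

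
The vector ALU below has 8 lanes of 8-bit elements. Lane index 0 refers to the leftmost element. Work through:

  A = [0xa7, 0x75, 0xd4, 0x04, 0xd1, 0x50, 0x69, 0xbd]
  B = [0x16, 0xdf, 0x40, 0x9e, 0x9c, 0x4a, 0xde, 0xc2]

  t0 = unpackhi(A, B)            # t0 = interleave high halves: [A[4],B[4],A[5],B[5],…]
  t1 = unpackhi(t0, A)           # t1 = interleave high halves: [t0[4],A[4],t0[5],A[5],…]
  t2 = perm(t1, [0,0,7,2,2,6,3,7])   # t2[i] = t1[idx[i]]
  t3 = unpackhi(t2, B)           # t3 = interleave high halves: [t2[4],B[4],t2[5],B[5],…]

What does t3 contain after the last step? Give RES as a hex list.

RES = [ 0xde  0x9c  0xc2  0x4a  0x50  0xde  0xbd  0xc2 ]

t0 = [0xd1, 0x9c, 0x50, 0x4a, 0x69, 0xde, 0xbd, 0xc2]
t1 = [0x69, 0xd1, 0xde, 0x50, 0xbd, 0x69, 0xc2, 0xbd]
t2 = [0x69, 0x69, 0xbd, 0xde, 0xde, 0xc2, 0x50, 0xbd]
t3 = [0xde, 0x9c, 0xc2, 0x4a, 0x50, 0xde, 0xbd, 0xc2]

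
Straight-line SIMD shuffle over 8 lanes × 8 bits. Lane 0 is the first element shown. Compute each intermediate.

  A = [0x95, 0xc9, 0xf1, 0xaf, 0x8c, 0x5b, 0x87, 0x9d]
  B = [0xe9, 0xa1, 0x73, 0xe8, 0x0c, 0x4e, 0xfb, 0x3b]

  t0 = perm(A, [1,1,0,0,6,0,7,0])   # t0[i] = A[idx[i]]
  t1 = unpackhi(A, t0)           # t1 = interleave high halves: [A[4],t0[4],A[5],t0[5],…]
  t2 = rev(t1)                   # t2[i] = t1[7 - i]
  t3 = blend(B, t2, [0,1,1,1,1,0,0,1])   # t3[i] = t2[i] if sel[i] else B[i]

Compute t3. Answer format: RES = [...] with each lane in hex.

→ t0 |c9|c9|95|95|87|95|9d|95|
→ t1 |8c|87|5b|95|87|9d|9d|95|
→ t2 |95|9d|9d|87|95|5b|87|8c|
→ t3 |e9|9d|9d|87|95|4e|fb|8c|

RES = [ 0xe9  0x9d  0x9d  0x87  0x95  0x4e  0xfb  0x8c ]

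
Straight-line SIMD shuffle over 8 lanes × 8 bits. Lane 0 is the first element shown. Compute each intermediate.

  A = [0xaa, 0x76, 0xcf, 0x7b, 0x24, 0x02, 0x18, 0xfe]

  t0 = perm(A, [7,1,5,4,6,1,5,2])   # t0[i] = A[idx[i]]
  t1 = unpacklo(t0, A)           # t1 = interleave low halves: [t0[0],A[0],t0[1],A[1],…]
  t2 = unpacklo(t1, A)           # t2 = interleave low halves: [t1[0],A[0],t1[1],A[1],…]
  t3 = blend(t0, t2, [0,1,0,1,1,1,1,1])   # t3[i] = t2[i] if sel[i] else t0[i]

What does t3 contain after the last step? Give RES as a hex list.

→ t0 |fe|76|02|24|18|76|02|cf|
→ t1 |fe|aa|76|76|02|cf|24|7b|
→ t2 |fe|aa|aa|76|76|cf|76|7b|
→ t3 |fe|aa|02|76|76|cf|76|7b|

RES = [ 0xfe  0xaa  0x02  0x76  0x76  0xcf  0x76  0x7b ]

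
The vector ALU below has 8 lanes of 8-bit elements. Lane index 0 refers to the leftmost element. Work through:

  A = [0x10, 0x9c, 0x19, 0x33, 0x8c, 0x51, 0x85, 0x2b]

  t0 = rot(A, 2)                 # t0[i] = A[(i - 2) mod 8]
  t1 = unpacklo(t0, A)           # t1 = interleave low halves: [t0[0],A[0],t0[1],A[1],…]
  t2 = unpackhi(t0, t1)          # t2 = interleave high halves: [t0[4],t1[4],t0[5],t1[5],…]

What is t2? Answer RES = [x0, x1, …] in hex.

t0 = [0x85, 0x2b, 0x10, 0x9c, 0x19, 0x33, 0x8c, 0x51]
t1 = [0x85, 0x10, 0x2b, 0x9c, 0x10, 0x19, 0x9c, 0x33]
t2 = [0x19, 0x10, 0x33, 0x19, 0x8c, 0x9c, 0x51, 0x33]

RES = [ 0x19  0x10  0x33  0x19  0x8c  0x9c  0x51  0x33 ]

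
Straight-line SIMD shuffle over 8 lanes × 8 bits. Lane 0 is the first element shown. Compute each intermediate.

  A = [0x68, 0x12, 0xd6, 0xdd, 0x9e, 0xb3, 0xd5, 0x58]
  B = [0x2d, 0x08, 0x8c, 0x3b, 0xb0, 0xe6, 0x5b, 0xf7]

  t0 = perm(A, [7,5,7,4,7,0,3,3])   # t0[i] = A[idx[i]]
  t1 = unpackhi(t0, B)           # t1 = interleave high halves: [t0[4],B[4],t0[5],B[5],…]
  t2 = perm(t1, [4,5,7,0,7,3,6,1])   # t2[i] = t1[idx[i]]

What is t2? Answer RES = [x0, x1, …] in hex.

RES = [0xdd, 0x5b, 0xf7, 0x58, 0xf7, 0xe6, 0xdd, 0xb0]

  t0: 58 b3 58 9e 58 68 dd dd
  t1: 58 b0 68 e6 dd 5b dd f7
  t2: dd 5b f7 58 f7 e6 dd b0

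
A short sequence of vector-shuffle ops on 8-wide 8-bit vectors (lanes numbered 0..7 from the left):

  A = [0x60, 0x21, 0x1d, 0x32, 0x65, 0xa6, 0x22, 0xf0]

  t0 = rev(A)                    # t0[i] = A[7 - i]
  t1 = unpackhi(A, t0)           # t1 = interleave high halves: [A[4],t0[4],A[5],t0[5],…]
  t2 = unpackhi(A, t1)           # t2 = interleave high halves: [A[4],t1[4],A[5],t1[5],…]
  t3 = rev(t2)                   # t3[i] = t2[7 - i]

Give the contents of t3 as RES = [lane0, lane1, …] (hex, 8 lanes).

RES = [ 0x60  0xf0  0xf0  0x22  0x21  0xa6  0x22  0x65 ]

  t0: f0 22 a6 65 32 1d 21 60
  t1: 65 32 a6 1d 22 21 f0 60
  t2: 65 22 a6 21 22 f0 f0 60
  t3: 60 f0 f0 22 21 a6 22 65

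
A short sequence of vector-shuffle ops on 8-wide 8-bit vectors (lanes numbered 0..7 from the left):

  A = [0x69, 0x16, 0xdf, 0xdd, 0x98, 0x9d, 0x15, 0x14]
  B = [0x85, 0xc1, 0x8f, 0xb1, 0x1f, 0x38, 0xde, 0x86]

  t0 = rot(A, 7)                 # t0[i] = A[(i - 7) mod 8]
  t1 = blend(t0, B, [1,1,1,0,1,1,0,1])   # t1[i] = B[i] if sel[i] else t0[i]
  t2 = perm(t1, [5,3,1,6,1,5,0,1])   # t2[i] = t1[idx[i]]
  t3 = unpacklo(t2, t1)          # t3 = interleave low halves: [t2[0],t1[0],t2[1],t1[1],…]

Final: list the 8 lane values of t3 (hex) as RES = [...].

t0 = [0x16, 0xdf, 0xdd, 0x98, 0x9d, 0x15, 0x14, 0x69]
t1 = [0x85, 0xc1, 0x8f, 0x98, 0x1f, 0x38, 0x14, 0x86]
t2 = [0x38, 0x98, 0xc1, 0x14, 0xc1, 0x38, 0x85, 0xc1]
t3 = [0x38, 0x85, 0x98, 0xc1, 0xc1, 0x8f, 0x14, 0x98]

RES = [ 0x38  0x85  0x98  0xc1  0xc1  0x8f  0x14  0x98 ]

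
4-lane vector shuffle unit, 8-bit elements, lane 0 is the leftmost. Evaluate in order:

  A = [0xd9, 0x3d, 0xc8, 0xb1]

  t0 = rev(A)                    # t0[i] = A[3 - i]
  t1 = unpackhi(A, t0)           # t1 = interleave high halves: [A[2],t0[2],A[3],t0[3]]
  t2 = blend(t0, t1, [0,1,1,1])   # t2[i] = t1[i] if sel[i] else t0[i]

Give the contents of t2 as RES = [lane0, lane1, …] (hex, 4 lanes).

→ t0 |b1|c8|3d|d9|
→ t1 |c8|3d|b1|d9|
→ t2 |b1|3d|b1|d9|

RES = [ 0xb1  0x3d  0xb1  0xd9 ]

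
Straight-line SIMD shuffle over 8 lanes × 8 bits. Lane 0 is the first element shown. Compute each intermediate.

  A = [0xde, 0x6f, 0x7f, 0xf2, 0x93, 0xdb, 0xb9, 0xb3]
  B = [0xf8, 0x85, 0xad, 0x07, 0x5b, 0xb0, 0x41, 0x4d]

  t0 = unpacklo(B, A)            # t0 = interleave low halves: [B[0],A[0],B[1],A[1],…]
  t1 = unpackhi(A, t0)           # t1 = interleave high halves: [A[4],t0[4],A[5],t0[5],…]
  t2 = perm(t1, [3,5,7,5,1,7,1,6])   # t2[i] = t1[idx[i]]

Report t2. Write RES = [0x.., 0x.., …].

  t0: f8 de 85 6f ad 7f 07 f2
  t1: 93 ad db 7f b9 07 b3 f2
  t2: 7f 07 f2 07 ad f2 ad b3

RES = [ 0x7f  0x07  0xf2  0x07  0xad  0xf2  0xad  0xb3 ]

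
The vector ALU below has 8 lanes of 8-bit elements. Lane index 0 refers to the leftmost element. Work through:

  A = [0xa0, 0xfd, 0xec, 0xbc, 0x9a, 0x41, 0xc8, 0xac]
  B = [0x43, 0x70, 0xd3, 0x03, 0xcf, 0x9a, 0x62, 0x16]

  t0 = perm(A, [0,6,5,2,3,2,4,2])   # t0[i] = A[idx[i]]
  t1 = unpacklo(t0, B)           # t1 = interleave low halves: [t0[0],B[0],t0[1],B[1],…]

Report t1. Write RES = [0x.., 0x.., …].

RES = [0xa0, 0x43, 0xc8, 0x70, 0x41, 0xd3, 0xec, 0x03]

→ t0 |a0|c8|41|ec|bc|ec|9a|ec|
→ t1 |a0|43|c8|70|41|d3|ec|03|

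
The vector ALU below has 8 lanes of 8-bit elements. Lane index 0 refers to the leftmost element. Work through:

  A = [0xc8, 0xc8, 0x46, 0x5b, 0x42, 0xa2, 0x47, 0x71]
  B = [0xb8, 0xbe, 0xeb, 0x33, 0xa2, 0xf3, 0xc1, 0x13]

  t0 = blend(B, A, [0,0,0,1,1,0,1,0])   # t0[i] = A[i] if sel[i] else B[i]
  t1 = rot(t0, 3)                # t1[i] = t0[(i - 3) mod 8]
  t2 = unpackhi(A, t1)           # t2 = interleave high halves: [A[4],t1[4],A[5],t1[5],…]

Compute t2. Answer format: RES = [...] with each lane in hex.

RES = [ 0x42  0xbe  0xa2  0xeb  0x47  0x5b  0x71  0x42 ]

  t0: b8 be eb 5b 42 f3 47 13
  t1: f3 47 13 b8 be eb 5b 42
  t2: 42 be a2 eb 47 5b 71 42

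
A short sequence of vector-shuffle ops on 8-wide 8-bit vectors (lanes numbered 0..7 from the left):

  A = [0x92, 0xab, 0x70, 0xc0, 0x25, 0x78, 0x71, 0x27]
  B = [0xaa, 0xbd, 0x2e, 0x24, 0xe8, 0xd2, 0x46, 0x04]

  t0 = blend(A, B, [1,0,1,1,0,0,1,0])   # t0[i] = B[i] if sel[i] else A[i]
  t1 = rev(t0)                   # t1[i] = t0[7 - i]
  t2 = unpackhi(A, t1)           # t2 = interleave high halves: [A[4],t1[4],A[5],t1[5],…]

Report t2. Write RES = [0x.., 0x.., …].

RES = [0x25, 0x24, 0x78, 0x2e, 0x71, 0xab, 0x27, 0xaa]

t0 = [0xaa, 0xab, 0x2e, 0x24, 0x25, 0x78, 0x46, 0x27]
t1 = [0x27, 0x46, 0x78, 0x25, 0x24, 0x2e, 0xab, 0xaa]
t2 = [0x25, 0x24, 0x78, 0x2e, 0x71, 0xab, 0x27, 0xaa]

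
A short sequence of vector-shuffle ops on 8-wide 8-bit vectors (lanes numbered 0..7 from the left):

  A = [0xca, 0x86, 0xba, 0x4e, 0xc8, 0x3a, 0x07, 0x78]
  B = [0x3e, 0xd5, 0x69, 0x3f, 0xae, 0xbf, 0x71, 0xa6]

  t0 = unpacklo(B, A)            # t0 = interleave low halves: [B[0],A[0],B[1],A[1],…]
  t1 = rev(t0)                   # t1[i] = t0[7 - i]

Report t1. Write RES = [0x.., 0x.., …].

t0 = [0x3e, 0xca, 0xd5, 0x86, 0x69, 0xba, 0x3f, 0x4e]
t1 = [0x4e, 0x3f, 0xba, 0x69, 0x86, 0xd5, 0xca, 0x3e]

RES = [0x4e, 0x3f, 0xba, 0x69, 0x86, 0xd5, 0xca, 0x3e]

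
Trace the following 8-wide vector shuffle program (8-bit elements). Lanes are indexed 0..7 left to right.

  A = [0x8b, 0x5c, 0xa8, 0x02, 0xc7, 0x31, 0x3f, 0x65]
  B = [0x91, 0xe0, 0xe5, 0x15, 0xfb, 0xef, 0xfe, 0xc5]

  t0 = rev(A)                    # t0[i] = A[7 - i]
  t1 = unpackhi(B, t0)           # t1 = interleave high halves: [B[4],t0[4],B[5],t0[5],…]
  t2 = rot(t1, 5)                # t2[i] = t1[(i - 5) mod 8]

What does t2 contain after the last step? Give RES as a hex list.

  t0: 65 3f 31 c7 02 a8 5c 8b
  t1: fb 02 ef a8 fe 5c c5 8b
  t2: a8 fe 5c c5 8b fb 02 ef

RES = [0xa8, 0xfe, 0x5c, 0xc5, 0x8b, 0xfb, 0x02, 0xef]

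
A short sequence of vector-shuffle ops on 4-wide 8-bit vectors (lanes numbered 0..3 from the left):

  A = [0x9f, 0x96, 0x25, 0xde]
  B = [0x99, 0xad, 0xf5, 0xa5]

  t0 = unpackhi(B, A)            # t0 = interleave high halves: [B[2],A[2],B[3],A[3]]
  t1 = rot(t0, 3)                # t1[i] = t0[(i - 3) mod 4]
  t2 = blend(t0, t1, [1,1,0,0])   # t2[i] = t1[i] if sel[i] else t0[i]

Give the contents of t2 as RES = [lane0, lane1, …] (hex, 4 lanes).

→ t0 |f5|25|a5|de|
→ t1 |25|a5|de|f5|
→ t2 |25|a5|a5|de|

RES = [0x25, 0xa5, 0xa5, 0xde]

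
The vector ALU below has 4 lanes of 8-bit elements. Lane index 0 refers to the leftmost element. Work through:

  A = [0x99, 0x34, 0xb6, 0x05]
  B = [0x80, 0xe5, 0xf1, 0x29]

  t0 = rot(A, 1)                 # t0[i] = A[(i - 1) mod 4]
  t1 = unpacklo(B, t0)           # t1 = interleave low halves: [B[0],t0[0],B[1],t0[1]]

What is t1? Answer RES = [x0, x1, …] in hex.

→ t0 |05|99|34|b6|
→ t1 |80|05|e5|99|

RES = [ 0x80  0x05  0xe5  0x99 ]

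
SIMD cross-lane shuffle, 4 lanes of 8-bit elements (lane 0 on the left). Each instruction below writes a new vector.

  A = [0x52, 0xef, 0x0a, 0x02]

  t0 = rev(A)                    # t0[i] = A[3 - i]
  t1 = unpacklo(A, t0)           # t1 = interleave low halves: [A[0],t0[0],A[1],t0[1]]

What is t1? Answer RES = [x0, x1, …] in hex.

  t0: 02 0a ef 52
  t1: 52 02 ef 0a

RES = [ 0x52  0x02  0xef  0x0a ]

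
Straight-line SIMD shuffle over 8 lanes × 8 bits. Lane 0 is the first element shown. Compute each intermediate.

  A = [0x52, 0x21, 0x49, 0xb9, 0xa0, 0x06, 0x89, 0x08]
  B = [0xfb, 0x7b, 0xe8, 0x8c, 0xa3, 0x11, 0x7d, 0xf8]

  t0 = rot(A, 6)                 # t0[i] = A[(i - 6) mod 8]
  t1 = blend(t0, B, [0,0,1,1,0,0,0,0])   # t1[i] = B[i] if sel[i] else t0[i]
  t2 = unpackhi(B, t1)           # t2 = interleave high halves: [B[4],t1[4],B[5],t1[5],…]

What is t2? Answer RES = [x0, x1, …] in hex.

t0 = [0x49, 0xb9, 0xa0, 0x06, 0x89, 0x08, 0x52, 0x21]
t1 = [0x49, 0xb9, 0xe8, 0x8c, 0x89, 0x08, 0x52, 0x21]
t2 = [0xa3, 0x89, 0x11, 0x08, 0x7d, 0x52, 0xf8, 0x21]

RES = [0xa3, 0x89, 0x11, 0x08, 0x7d, 0x52, 0xf8, 0x21]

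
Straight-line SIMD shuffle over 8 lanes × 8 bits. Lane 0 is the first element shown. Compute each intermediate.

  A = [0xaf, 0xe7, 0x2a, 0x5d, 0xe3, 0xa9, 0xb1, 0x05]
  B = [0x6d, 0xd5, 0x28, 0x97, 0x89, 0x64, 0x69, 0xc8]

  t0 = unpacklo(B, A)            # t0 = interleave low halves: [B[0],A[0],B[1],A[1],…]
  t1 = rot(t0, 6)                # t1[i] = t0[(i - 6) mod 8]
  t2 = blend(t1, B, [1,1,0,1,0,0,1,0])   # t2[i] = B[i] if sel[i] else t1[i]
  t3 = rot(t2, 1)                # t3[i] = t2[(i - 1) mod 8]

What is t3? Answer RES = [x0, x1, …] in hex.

RES = [0xaf, 0x6d, 0xd5, 0x28, 0x97, 0x97, 0x5d, 0x69]

t0 = [0x6d, 0xaf, 0xd5, 0xe7, 0x28, 0x2a, 0x97, 0x5d]
t1 = [0xd5, 0xe7, 0x28, 0x2a, 0x97, 0x5d, 0x6d, 0xaf]
t2 = [0x6d, 0xd5, 0x28, 0x97, 0x97, 0x5d, 0x69, 0xaf]
t3 = [0xaf, 0x6d, 0xd5, 0x28, 0x97, 0x97, 0x5d, 0x69]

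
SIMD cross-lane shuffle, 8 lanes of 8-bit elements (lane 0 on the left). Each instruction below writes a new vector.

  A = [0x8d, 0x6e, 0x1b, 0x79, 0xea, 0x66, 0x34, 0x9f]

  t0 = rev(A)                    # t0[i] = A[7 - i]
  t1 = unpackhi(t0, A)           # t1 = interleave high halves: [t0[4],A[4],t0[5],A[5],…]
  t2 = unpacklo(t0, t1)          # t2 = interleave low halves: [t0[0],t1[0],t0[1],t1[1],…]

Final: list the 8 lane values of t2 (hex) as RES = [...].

RES = [0x9f, 0x79, 0x34, 0xea, 0x66, 0x1b, 0xea, 0x66]

→ t0 |9f|34|66|ea|79|1b|6e|8d|
→ t1 |79|ea|1b|66|6e|34|8d|9f|
→ t2 |9f|79|34|ea|66|1b|ea|66|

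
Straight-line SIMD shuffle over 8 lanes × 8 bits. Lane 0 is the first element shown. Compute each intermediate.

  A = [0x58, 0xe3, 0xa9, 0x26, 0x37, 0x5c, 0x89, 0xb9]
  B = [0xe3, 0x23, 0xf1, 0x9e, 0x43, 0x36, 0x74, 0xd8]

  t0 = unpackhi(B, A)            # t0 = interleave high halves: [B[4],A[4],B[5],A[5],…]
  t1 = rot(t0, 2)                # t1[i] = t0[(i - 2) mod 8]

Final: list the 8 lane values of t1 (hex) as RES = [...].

→ t0 |43|37|36|5c|74|89|d8|b9|
→ t1 |d8|b9|43|37|36|5c|74|89|

RES = [0xd8, 0xb9, 0x43, 0x37, 0x36, 0x5c, 0x74, 0x89]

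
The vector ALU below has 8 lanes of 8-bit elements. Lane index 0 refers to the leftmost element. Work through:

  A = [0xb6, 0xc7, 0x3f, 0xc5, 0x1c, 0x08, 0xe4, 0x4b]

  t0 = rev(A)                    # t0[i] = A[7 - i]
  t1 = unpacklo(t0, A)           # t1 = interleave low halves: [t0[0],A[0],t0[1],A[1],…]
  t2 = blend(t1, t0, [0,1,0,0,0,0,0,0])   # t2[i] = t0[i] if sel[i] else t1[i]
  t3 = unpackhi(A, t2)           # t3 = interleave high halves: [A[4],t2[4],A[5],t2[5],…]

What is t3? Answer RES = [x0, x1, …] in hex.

RES = [0x1c, 0x08, 0x08, 0x3f, 0xe4, 0x1c, 0x4b, 0xc5]

  t0: 4b e4 08 1c c5 3f c7 b6
  t1: 4b b6 e4 c7 08 3f 1c c5
  t2: 4b e4 e4 c7 08 3f 1c c5
  t3: 1c 08 08 3f e4 1c 4b c5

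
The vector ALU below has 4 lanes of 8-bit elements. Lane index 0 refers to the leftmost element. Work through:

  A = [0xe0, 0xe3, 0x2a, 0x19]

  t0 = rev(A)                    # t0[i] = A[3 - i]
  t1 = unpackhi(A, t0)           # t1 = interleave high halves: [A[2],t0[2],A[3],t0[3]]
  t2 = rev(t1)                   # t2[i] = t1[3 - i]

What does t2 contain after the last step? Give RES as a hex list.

RES = [ 0xe0  0x19  0xe3  0x2a ]

t0 = [0x19, 0x2a, 0xe3, 0xe0]
t1 = [0x2a, 0xe3, 0x19, 0xe0]
t2 = [0xe0, 0x19, 0xe3, 0x2a]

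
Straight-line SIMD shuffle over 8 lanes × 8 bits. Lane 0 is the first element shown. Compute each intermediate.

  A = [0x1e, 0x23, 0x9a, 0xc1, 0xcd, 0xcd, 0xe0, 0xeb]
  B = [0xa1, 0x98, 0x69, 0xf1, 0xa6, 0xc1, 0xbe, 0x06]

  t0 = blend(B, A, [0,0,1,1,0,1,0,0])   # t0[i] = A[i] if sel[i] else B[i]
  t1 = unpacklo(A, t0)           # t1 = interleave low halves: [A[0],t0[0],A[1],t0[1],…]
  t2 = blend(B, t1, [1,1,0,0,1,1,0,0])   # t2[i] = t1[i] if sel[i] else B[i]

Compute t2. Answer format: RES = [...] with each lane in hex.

RES = [ 0x1e  0xa1  0x69  0xf1  0x9a  0x9a  0xbe  0x06 ]

  t0: a1 98 9a c1 a6 cd be 06
  t1: 1e a1 23 98 9a 9a c1 c1
  t2: 1e a1 69 f1 9a 9a be 06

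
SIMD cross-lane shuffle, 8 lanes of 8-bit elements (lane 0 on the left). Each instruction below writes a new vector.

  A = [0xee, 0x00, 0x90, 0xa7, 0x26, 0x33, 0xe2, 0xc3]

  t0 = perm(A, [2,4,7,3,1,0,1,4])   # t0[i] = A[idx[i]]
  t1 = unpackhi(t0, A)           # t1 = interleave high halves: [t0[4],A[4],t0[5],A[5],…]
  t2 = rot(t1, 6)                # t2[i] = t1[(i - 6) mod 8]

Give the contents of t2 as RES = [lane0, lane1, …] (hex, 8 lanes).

RES = [0xee, 0x33, 0x00, 0xe2, 0x26, 0xc3, 0x00, 0x26]

t0 = [0x90, 0x26, 0xc3, 0xa7, 0x00, 0xee, 0x00, 0x26]
t1 = [0x00, 0x26, 0xee, 0x33, 0x00, 0xe2, 0x26, 0xc3]
t2 = [0xee, 0x33, 0x00, 0xe2, 0x26, 0xc3, 0x00, 0x26]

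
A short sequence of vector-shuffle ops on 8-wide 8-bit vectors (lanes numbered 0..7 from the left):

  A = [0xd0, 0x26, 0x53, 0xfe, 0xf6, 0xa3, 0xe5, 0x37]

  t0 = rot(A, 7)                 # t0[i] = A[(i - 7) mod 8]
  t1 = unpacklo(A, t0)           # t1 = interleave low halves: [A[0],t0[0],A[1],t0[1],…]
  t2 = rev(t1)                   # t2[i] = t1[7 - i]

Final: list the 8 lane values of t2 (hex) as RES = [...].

  t0: 26 53 fe f6 a3 e5 37 d0
  t1: d0 26 26 53 53 fe fe f6
  t2: f6 fe fe 53 53 26 26 d0

RES = [ 0xf6  0xfe  0xfe  0x53  0x53  0x26  0x26  0xd0 ]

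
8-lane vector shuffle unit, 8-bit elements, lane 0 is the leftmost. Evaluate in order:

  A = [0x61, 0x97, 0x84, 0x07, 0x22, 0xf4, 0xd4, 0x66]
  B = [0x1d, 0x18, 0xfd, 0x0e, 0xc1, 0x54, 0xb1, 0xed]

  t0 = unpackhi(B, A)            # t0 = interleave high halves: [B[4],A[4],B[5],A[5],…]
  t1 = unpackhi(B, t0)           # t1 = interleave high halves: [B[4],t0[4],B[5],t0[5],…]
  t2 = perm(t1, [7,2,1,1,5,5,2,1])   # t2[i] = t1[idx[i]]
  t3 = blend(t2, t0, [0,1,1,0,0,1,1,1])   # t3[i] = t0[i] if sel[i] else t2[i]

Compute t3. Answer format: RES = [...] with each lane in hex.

t0 = [0xc1, 0x22, 0x54, 0xf4, 0xb1, 0xd4, 0xed, 0x66]
t1 = [0xc1, 0xb1, 0x54, 0xd4, 0xb1, 0xed, 0xed, 0x66]
t2 = [0x66, 0x54, 0xb1, 0xb1, 0xed, 0xed, 0x54, 0xb1]
t3 = [0x66, 0x22, 0x54, 0xb1, 0xed, 0xd4, 0xed, 0x66]

RES = [0x66, 0x22, 0x54, 0xb1, 0xed, 0xd4, 0xed, 0x66]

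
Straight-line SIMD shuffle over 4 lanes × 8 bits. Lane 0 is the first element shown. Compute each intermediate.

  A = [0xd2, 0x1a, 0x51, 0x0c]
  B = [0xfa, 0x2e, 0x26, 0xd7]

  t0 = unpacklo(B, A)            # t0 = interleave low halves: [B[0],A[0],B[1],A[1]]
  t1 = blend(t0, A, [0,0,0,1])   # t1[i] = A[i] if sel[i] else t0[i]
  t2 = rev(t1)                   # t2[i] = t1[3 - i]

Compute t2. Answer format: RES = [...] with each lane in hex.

  t0: fa d2 2e 1a
  t1: fa d2 2e 0c
  t2: 0c 2e d2 fa

RES = [ 0x0c  0x2e  0xd2  0xfa ]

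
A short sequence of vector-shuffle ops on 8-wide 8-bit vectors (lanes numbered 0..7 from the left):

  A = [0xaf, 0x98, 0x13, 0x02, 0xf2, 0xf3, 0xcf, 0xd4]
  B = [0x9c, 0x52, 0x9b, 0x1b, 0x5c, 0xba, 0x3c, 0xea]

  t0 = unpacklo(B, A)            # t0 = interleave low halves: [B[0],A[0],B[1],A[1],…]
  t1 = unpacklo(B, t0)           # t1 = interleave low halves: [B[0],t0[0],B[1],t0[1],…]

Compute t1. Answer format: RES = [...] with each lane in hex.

t0 = [0x9c, 0xaf, 0x52, 0x98, 0x9b, 0x13, 0x1b, 0x02]
t1 = [0x9c, 0x9c, 0x52, 0xaf, 0x9b, 0x52, 0x1b, 0x98]

RES = [ 0x9c  0x9c  0x52  0xaf  0x9b  0x52  0x1b  0x98 ]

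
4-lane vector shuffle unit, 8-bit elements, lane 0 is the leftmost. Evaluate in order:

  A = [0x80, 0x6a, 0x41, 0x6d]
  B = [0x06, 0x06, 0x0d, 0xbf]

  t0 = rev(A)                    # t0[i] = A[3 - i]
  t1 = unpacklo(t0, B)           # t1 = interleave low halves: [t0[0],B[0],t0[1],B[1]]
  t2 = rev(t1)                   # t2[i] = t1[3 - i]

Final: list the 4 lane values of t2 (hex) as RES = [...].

→ t0 |6d|41|6a|80|
→ t1 |6d|06|41|06|
→ t2 |06|41|06|6d|

RES = [ 0x06  0x41  0x06  0x6d ]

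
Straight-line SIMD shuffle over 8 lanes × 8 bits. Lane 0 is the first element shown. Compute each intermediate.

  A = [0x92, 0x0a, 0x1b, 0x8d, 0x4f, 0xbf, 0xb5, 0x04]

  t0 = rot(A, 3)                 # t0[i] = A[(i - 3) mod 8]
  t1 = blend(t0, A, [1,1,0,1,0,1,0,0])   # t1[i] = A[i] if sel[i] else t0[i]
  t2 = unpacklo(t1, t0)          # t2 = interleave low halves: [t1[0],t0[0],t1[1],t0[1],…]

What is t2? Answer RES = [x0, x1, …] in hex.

t0 = [0xbf, 0xb5, 0x04, 0x92, 0x0a, 0x1b, 0x8d, 0x4f]
t1 = [0x92, 0x0a, 0x04, 0x8d, 0x0a, 0xbf, 0x8d, 0x4f]
t2 = [0x92, 0xbf, 0x0a, 0xb5, 0x04, 0x04, 0x8d, 0x92]

RES = [ 0x92  0xbf  0x0a  0xb5  0x04  0x04  0x8d  0x92 ]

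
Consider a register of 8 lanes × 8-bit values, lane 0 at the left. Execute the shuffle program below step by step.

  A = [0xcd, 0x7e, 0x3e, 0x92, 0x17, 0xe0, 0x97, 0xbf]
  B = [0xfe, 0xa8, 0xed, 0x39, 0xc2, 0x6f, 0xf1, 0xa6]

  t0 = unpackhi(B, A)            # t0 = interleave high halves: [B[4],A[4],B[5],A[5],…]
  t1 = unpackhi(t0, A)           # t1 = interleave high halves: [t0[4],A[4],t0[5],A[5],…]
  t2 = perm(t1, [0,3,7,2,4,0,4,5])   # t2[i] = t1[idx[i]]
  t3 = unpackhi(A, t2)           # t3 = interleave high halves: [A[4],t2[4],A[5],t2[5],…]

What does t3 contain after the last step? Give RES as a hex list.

t0 = [0xc2, 0x17, 0x6f, 0xe0, 0xf1, 0x97, 0xa6, 0xbf]
t1 = [0xf1, 0x17, 0x97, 0xe0, 0xa6, 0x97, 0xbf, 0xbf]
t2 = [0xf1, 0xe0, 0xbf, 0x97, 0xa6, 0xf1, 0xa6, 0x97]
t3 = [0x17, 0xa6, 0xe0, 0xf1, 0x97, 0xa6, 0xbf, 0x97]

RES = [0x17, 0xa6, 0xe0, 0xf1, 0x97, 0xa6, 0xbf, 0x97]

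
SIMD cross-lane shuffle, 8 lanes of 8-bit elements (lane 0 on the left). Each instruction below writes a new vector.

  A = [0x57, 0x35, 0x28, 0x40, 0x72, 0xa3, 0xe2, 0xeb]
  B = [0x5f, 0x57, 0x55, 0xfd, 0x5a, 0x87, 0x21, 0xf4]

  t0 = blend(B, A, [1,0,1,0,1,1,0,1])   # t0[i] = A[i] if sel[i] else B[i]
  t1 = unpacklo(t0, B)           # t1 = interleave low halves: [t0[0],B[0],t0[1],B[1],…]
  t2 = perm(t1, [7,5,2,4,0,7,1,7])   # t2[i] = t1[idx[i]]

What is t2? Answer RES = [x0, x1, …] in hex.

RES = [ 0xfd  0x55  0x57  0x28  0x57  0xfd  0x5f  0xfd ]

→ t0 |57|57|28|fd|72|a3|21|eb|
→ t1 |57|5f|57|57|28|55|fd|fd|
→ t2 |fd|55|57|28|57|fd|5f|fd|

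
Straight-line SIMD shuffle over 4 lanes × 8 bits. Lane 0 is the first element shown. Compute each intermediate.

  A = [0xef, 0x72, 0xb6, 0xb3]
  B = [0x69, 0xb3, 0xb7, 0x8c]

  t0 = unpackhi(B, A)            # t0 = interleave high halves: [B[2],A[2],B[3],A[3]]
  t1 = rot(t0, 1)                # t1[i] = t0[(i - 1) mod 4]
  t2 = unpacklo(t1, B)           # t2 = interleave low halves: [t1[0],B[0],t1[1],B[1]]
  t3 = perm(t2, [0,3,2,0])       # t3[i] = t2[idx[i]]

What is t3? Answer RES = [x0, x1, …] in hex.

→ t0 |b7|b6|8c|b3|
→ t1 |b3|b7|b6|8c|
→ t2 |b3|69|b7|b3|
→ t3 |b3|b3|b7|b3|

RES = [ 0xb3  0xb3  0xb7  0xb3 ]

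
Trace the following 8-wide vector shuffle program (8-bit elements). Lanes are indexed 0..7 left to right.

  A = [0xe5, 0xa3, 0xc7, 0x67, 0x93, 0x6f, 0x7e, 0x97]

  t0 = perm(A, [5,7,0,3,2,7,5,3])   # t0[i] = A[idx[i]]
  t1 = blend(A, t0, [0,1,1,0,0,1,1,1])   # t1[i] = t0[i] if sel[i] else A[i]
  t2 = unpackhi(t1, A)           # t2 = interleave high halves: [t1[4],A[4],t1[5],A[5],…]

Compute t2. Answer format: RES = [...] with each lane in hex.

→ t0 |6f|97|e5|67|c7|97|6f|67|
→ t1 |e5|97|e5|67|93|97|6f|67|
→ t2 |93|93|97|6f|6f|7e|67|97|

RES = [ 0x93  0x93  0x97  0x6f  0x6f  0x7e  0x67  0x97 ]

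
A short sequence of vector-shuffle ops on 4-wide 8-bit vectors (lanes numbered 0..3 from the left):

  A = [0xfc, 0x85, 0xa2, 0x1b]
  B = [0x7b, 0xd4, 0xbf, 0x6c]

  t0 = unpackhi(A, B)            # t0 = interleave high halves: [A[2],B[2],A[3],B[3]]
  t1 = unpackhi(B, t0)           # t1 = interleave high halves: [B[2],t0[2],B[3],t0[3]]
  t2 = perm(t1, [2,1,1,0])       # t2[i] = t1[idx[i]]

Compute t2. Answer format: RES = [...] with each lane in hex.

RES = [ 0x6c  0x1b  0x1b  0xbf ]

  t0: a2 bf 1b 6c
  t1: bf 1b 6c 6c
  t2: 6c 1b 1b bf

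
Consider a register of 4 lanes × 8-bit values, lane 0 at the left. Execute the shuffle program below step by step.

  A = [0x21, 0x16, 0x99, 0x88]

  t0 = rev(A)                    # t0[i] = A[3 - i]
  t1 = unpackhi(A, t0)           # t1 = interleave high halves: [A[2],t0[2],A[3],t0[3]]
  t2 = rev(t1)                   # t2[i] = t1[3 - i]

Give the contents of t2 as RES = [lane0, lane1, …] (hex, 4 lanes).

→ t0 |88|99|16|21|
→ t1 |99|16|88|21|
→ t2 |21|88|16|99|

RES = [0x21, 0x88, 0x16, 0x99]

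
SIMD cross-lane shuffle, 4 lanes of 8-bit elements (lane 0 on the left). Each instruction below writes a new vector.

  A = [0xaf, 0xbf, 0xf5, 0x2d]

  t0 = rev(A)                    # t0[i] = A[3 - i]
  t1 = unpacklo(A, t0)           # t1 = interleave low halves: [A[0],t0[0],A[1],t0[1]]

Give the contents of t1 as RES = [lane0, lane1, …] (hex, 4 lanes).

  t0: 2d f5 bf af
  t1: af 2d bf f5

RES = [0xaf, 0x2d, 0xbf, 0xf5]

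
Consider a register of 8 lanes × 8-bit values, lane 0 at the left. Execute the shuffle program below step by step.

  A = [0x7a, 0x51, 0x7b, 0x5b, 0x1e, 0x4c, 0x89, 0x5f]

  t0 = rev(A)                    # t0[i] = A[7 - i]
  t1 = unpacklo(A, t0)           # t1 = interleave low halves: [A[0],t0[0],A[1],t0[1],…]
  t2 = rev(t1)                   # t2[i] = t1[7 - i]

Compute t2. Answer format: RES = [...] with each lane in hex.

  t0: 5f 89 4c 1e 5b 7b 51 7a
  t1: 7a 5f 51 89 7b 4c 5b 1e
  t2: 1e 5b 4c 7b 89 51 5f 7a

RES = [ 0x1e  0x5b  0x4c  0x7b  0x89  0x51  0x5f  0x7a ]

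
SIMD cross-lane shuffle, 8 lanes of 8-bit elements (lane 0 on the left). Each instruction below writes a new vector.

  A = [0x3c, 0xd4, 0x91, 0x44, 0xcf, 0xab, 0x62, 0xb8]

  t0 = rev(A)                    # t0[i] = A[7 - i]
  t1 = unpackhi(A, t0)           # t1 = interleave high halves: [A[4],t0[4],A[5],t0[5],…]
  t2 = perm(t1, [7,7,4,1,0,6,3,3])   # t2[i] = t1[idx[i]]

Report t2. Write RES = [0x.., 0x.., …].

t0 = [0xb8, 0x62, 0xab, 0xcf, 0x44, 0x91, 0xd4, 0x3c]
t1 = [0xcf, 0x44, 0xab, 0x91, 0x62, 0xd4, 0xb8, 0x3c]
t2 = [0x3c, 0x3c, 0x62, 0x44, 0xcf, 0xb8, 0x91, 0x91]

RES = [0x3c, 0x3c, 0x62, 0x44, 0xcf, 0xb8, 0x91, 0x91]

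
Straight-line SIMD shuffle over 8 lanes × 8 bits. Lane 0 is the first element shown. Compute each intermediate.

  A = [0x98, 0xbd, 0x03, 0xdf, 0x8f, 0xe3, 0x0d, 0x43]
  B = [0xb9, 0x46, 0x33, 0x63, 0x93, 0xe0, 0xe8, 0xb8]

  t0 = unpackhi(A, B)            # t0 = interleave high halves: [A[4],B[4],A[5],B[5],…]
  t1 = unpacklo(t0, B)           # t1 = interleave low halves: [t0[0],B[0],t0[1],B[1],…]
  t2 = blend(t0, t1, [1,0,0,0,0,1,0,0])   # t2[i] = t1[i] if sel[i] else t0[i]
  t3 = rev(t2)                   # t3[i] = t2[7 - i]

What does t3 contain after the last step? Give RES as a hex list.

RES = [ 0xb8  0x43  0x33  0x0d  0xe0  0xe3  0x93  0x8f ]

t0 = [0x8f, 0x93, 0xe3, 0xe0, 0x0d, 0xe8, 0x43, 0xb8]
t1 = [0x8f, 0xb9, 0x93, 0x46, 0xe3, 0x33, 0xe0, 0x63]
t2 = [0x8f, 0x93, 0xe3, 0xe0, 0x0d, 0x33, 0x43, 0xb8]
t3 = [0xb8, 0x43, 0x33, 0x0d, 0xe0, 0xe3, 0x93, 0x8f]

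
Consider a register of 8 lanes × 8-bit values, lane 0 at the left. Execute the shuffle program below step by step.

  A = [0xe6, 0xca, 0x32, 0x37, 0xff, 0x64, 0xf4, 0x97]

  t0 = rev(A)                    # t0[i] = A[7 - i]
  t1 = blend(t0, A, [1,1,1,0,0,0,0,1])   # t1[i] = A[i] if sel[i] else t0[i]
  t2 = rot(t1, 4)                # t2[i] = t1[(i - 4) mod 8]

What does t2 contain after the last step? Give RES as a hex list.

t0 = [0x97, 0xf4, 0x64, 0xff, 0x37, 0x32, 0xca, 0xe6]
t1 = [0xe6, 0xca, 0x32, 0xff, 0x37, 0x32, 0xca, 0x97]
t2 = [0x37, 0x32, 0xca, 0x97, 0xe6, 0xca, 0x32, 0xff]

RES = [ 0x37  0x32  0xca  0x97  0xe6  0xca  0x32  0xff ]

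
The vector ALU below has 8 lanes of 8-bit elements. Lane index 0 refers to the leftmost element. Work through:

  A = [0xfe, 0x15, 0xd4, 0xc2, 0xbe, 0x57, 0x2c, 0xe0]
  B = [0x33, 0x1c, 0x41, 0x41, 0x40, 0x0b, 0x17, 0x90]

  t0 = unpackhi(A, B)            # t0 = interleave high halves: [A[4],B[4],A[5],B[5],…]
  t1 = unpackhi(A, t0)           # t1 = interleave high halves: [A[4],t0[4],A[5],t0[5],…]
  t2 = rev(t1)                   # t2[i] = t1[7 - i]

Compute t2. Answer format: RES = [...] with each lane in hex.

RES = [0x90, 0xe0, 0xe0, 0x2c, 0x17, 0x57, 0x2c, 0xbe]

→ t0 |be|40|57|0b|2c|17|e0|90|
→ t1 |be|2c|57|17|2c|e0|e0|90|
→ t2 |90|e0|e0|2c|17|57|2c|be|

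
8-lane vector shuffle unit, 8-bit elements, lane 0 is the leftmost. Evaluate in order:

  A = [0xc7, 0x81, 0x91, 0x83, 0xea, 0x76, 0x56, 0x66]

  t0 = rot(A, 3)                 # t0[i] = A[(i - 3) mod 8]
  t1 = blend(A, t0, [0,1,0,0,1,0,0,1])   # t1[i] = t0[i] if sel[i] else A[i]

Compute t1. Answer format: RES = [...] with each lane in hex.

RES = [ 0xc7  0x56  0x91  0x83  0x81  0x76  0x56  0xea ]

  t0: 76 56 66 c7 81 91 83 ea
  t1: c7 56 91 83 81 76 56 ea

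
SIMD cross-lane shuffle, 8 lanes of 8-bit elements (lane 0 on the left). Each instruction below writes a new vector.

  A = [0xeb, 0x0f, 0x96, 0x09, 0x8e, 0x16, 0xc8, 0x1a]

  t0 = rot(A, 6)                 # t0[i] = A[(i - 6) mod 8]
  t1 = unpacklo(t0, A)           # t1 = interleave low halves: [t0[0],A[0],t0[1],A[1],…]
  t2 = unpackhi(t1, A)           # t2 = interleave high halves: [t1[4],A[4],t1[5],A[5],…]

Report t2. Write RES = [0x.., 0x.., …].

RES = [0x8e, 0x8e, 0x96, 0x16, 0x16, 0xc8, 0x09, 0x1a]

  t0: 96 09 8e 16 c8 1a eb 0f
  t1: 96 eb 09 0f 8e 96 16 09
  t2: 8e 8e 96 16 16 c8 09 1a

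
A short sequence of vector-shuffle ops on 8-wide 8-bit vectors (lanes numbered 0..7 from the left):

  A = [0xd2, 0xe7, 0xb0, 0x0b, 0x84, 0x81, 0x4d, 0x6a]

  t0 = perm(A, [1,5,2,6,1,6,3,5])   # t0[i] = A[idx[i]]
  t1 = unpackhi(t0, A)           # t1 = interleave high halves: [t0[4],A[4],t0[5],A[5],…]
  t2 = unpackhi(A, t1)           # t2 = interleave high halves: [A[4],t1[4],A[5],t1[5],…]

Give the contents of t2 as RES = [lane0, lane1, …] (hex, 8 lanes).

RES = [0x84, 0x0b, 0x81, 0x4d, 0x4d, 0x81, 0x6a, 0x6a]

  t0: e7 81 b0 4d e7 4d 0b 81
  t1: e7 84 4d 81 0b 4d 81 6a
  t2: 84 0b 81 4d 4d 81 6a 6a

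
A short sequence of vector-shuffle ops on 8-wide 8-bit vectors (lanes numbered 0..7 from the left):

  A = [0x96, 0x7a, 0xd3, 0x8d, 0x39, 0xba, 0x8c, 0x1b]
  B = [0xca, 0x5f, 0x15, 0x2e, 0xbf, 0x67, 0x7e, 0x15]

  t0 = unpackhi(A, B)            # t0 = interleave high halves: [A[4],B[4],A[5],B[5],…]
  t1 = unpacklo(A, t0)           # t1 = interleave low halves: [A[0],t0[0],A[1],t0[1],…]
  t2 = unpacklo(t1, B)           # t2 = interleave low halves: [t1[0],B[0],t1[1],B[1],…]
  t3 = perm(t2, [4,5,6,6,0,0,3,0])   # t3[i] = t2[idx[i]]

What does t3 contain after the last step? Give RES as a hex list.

→ t0 |39|bf|ba|67|8c|7e|1b|15|
→ t1 |96|39|7a|bf|d3|ba|8d|67|
→ t2 |96|ca|39|5f|7a|15|bf|2e|
→ t3 |7a|15|bf|bf|96|96|5f|96|

RES = [ 0x7a  0x15  0xbf  0xbf  0x96  0x96  0x5f  0x96 ]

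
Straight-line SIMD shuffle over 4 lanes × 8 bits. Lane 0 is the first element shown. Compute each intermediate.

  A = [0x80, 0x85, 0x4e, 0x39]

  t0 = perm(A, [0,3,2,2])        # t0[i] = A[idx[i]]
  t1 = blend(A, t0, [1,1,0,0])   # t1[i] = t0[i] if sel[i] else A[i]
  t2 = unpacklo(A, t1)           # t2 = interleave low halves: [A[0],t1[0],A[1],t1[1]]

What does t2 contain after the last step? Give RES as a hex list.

RES = [ 0x80  0x80  0x85  0x39 ]

→ t0 |80|39|4e|4e|
→ t1 |80|39|4e|39|
→ t2 |80|80|85|39|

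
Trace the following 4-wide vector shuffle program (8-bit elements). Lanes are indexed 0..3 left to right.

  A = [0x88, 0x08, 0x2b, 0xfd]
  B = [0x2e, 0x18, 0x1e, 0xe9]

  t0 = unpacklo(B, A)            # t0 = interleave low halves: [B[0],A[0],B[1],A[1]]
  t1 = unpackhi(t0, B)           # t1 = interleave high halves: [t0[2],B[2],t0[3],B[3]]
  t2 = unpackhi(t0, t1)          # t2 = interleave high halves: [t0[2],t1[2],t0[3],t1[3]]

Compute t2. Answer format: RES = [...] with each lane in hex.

t0 = [0x2e, 0x88, 0x18, 0x08]
t1 = [0x18, 0x1e, 0x08, 0xe9]
t2 = [0x18, 0x08, 0x08, 0xe9]

RES = [0x18, 0x08, 0x08, 0xe9]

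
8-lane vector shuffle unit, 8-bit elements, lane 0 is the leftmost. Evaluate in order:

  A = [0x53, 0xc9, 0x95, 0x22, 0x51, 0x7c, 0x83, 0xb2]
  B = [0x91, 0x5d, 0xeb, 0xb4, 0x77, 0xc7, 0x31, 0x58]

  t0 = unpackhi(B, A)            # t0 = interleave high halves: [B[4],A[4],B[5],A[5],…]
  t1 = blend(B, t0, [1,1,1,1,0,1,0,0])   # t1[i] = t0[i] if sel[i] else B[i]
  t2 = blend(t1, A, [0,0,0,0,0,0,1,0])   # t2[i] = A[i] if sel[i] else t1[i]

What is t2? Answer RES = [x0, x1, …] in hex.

  t0: 77 51 c7 7c 31 83 58 b2
  t1: 77 51 c7 7c 77 83 31 58
  t2: 77 51 c7 7c 77 83 83 58

RES = [0x77, 0x51, 0xc7, 0x7c, 0x77, 0x83, 0x83, 0x58]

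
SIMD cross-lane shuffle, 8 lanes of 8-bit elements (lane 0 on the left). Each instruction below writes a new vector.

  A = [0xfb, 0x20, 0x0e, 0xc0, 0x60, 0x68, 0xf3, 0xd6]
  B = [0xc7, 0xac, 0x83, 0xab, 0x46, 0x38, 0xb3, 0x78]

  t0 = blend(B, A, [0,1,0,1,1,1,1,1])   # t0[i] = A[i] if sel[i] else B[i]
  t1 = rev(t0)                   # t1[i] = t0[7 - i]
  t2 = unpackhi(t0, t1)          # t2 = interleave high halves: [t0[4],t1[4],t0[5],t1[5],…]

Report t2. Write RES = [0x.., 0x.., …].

RES = [0x60, 0xc0, 0x68, 0x83, 0xf3, 0x20, 0xd6, 0xc7]

  t0: c7 20 83 c0 60 68 f3 d6
  t1: d6 f3 68 60 c0 83 20 c7
  t2: 60 c0 68 83 f3 20 d6 c7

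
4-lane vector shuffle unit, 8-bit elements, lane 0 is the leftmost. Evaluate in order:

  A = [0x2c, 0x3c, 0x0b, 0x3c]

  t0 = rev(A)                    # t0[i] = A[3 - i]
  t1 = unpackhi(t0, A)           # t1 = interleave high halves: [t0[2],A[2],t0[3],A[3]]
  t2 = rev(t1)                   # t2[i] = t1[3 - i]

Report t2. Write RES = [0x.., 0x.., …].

t0 = [0x3c, 0x0b, 0x3c, 0x2c]
t1 = [0x3c, 0x0b, 0x2c, 0x3c]
t2 = [0x3c, 0x2c, 0x0b, 0x3c]

RES = [0x3c, 0x2c, 0x0b, 0x3c]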